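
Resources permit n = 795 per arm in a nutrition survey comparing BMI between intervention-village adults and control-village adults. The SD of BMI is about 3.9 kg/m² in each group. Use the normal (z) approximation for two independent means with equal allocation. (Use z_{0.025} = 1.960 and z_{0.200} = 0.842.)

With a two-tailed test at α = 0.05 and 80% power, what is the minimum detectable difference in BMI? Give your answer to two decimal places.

Minimum detectable difference ≈ 0.55 kg/m²

δ = (z_{α/2} + z_β) · √((σ₁²+σ₂²)/n)
  = (1.960 + 0.842) · √(30.42/795)
  = 2.802 · √0.03826
  = 2.802 · 0.1956
  = 0.5481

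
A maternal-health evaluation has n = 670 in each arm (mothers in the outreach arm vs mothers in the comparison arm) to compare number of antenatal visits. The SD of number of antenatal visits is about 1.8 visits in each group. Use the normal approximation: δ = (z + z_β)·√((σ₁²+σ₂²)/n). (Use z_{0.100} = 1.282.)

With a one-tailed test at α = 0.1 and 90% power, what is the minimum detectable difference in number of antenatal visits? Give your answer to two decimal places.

δ = (z_α + z_β) · √((σ₁²+σ₂²)/n)
  = (1.282 + 1.282) · √(6.48/670)
  = 2.564 · √0.00967
  = 2.564 · 0.0983
  = 0.2522

Minimum detectable difference ≈ 0.25 visits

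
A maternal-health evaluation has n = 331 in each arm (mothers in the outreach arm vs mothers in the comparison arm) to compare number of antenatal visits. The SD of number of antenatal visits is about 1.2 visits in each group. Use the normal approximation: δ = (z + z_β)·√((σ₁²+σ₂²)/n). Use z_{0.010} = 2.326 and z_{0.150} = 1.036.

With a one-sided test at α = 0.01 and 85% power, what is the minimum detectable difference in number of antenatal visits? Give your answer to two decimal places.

Minimum detectable difference ≈ 0.31 visits

δ = (z_α + z_β) · √((σ₁²+σ₂²)/n)
  = (2.326 + 1.036) · √(2.88/331)
  = 3.362 · √0.0087
  = 3.362 · 0.0933
  = 0.3136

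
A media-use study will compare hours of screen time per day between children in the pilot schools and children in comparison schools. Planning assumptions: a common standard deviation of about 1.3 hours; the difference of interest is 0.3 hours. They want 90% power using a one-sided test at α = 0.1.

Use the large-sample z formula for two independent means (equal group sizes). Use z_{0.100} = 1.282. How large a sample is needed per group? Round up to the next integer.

n = 247 per group

n = (z_α + z_β)² · (σ₁² + σ₂²) / δ²
  = (1.282 + 1.282)² · (2·1.3² = 3.38) / 0.3²
  = 6.5741 · 3.38 / 0.09
  = 246.89
Round up → n = 247 per group.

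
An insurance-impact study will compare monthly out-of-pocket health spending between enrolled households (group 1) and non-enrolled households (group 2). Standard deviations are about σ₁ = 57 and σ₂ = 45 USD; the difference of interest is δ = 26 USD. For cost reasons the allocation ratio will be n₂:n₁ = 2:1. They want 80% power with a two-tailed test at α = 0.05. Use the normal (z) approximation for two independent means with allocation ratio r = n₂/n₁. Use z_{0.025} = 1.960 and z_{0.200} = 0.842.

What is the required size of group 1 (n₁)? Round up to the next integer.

n₁ = (z_{α/2} + z_β)² · (σ₁² + σ₂²/r) / δ²
   = (1.960 + 0.842)² · (57² + 45²/2) / 26²
   = 7.8512 · (3249 + 1012.5) / 676
   = 7.8512 · 4261.5 / 676
   = 49.49
Round up → n₁ = 50; n₂ = r·n₁ = 2 × 50 = 100.

n₁ = 50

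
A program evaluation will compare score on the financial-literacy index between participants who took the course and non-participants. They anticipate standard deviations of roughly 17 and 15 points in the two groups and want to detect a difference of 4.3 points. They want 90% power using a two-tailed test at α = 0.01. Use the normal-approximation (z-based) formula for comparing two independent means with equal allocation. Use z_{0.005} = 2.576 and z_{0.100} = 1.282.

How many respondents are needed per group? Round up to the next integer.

n = 414 per group

n = (z_{α/2} + z_β)² · (σ₁² + σ₂²) / δ²
  = (2.576 + 1.282)² · (17² + 15² = 514) / 4.3²
  = 14.8842 · 514 / 18.49
  = 413.76
Round up → n = 414 per group.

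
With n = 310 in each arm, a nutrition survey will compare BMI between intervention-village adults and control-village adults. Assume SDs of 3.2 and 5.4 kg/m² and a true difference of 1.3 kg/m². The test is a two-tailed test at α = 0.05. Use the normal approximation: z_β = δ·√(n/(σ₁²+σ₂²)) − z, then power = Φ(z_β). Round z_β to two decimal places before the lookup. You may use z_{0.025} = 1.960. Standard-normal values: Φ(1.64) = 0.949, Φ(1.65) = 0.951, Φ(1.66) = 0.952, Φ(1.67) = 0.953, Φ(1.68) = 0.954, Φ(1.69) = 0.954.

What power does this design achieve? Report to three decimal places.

z_β = δ·√(n/(σ₁²+σ₂²)) − z_{α/2}
    = 1.3 · √(310/39.4) − 1.960
    = 1.3 · 2.80500 − 1.960
    = 3.6465 − 1.960 = 1.6865 → 1.69
Power = Φ(1.69) = 0.954.

Power ≈ 0.954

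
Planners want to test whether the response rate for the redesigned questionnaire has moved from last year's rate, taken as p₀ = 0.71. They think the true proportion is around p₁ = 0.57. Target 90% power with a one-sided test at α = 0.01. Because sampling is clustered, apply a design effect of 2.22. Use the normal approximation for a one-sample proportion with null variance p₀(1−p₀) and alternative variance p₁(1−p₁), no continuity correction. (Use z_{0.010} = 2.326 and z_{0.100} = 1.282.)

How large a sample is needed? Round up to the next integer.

n = 324

n = [z_α·√(p₀q₀) + z_β·√(p₁q₁)]² / (p₁ − p₀)²
  = [2.326·√(0.71·0.29) + 1.282·√(0.57·0.43)]² / (-0.14)²
  = [2.326·0.4538 + 1.282·0.4951]² / 0.0196
  = [1.6901]² / 0.0196
  = 145.74
Design effect: 2.22 × 145.74 = 323.55.
Round up → n = 324.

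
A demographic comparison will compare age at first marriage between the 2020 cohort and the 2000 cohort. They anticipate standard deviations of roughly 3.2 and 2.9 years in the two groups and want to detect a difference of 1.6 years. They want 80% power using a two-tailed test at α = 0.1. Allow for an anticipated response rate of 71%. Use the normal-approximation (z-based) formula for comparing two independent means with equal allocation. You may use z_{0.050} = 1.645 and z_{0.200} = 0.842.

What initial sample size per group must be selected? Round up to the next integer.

n = 64 per group

n = (z_{α/2} + z_β)² · (σ₁² + σ₂²) / δ²
  = (1.645 + 0.842)² · (3.2² + 2.9² = 18.65) / 1.6²
  = 6.1852 · 18.65 / 2.56
  = 45.06
Adjust for 71% response: 45.06 / 0.71 = 63.46.
Round up → n = 64 per group.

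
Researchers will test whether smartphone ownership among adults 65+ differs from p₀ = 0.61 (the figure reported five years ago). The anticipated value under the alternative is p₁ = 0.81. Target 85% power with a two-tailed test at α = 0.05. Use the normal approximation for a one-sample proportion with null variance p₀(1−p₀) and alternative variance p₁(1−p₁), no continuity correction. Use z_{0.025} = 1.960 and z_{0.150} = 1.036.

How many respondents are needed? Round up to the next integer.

n = [z_{α/2}·√(p₀q₀) + z_β·√(p₁q₁)]² / (p₁ − p₀)²
  = [1.960·√(0.61·0.39) + 1.036·√(0.81·0.19)]² / (0.20)²
  = [1.960·0.4877 + 1.036·0.3923]² / 0.0400
  = [1.3624]² / 0.0400
  = 46.40
Round up → n = 47.

n = 47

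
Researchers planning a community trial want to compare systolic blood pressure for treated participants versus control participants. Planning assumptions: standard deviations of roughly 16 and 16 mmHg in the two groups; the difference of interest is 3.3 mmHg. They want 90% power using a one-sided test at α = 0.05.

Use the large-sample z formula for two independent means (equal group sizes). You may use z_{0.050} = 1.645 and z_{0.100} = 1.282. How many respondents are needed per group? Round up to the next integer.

n = 403 per group

n = (z_α + z_β)² · (σ₁² + σ₂²) / δ²
  = (1.645 + 1.282)² · (16² + 16² = 512) / 3.3²
  = 8.5673 · 512 / 10.89
  = 402.80
Round up → n = 403 per group.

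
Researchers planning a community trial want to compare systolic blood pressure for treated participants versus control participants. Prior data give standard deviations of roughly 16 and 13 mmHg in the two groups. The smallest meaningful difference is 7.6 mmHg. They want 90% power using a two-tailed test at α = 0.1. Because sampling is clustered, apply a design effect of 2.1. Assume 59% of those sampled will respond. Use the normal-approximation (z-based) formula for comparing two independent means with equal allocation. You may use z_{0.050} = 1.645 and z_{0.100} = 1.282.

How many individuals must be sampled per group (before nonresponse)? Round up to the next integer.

n = 225 per group

n = (z_{α/2} + z_β)² · (σ₁² + σ₂²) / δ²
  = (1.645 + 1.282)² · (16² + 13² = 425) / 7.6²
  = 8.5673 · 425 / 57.76
  = 63.04
Design effect: 2.1 × 63.04 = 132.38.
Adjust for 59% response: 132.38 / 0.59 = 224.38.
Round up → n = 225 per group.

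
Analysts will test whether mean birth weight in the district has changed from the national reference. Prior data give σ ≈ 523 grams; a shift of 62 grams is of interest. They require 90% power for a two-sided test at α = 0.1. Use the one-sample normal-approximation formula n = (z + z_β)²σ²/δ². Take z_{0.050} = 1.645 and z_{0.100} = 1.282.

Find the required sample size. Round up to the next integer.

n = (z_{α/2} + z_β)² · σ² / δ²
  = (1.645 + 1.282)² · 523² / 62²
  = 8.5673 · 273529 / 3844
  = 609.63
Round up → n = 610.

n = 610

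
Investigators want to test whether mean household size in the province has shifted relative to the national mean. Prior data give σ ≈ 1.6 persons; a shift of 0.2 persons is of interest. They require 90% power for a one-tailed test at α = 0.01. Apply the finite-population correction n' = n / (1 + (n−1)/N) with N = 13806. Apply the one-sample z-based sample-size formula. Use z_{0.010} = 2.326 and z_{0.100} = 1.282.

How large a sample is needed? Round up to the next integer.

n = (z_α + z_β)² · σ² / δ²
  = (2.326 + 1.282)² · 1.6² / 0.2²
  = 13.0177 · 2.56 / 0.04
  = 833.13
Finite-population correction (N = 13806): 833.13 / (1 + (833.13 − 1)/13806) = 785.77.
Round up → n = 786.

n = 786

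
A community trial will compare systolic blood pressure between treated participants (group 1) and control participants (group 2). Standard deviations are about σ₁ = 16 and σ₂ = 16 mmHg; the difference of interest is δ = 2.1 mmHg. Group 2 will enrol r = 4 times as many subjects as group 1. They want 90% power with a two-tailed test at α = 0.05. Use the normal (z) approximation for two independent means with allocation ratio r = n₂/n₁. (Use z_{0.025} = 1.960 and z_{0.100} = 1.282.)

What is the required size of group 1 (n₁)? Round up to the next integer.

n₁ = 763

n₁ = (z_{α/2} + z_β)² · (σ₁² + σ₂²/r) / δ²
   = (1.960 + 1.282)² · (16² + 16²/4) / 2.1²
   = 10.5106 · (256 + 64) / 4.41
   = 10.5106 · 320 / 4.41
   = 762.67
Round up → n₁ = 763; n₂ = r·n₁ = 4 × 763 = 3052.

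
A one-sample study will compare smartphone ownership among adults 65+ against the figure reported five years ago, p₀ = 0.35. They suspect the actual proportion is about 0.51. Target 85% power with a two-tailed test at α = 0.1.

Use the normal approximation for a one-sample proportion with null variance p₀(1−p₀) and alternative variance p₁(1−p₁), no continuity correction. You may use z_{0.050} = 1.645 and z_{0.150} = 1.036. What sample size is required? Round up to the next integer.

n = 67

n = [z_{α/2}·√(p₀q₀) + z_β·√(p₁q₁)]² / (p₁ − p₀)²
  = [1.645·√(0.35·0.65) + 1.036·√(0.51·0.49)]² / (0.16)²
  = [1.645·0.4770 + 1.036·0.4999]² / 0.0256
  = [1.3025]² / 0.0256
  = 66.27
Round up → n = 67.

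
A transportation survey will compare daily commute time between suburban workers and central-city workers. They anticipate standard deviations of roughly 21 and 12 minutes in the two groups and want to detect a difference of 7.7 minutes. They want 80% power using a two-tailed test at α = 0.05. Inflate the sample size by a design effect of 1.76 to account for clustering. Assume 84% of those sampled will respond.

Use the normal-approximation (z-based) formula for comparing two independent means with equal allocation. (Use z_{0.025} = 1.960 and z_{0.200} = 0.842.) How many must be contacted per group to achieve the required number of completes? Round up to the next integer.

n = 163 per group

n = (z_{α/2} + z_β)² · (σ₁² + σ₂²) / δ²
  = (1.960 + 0.842)² · (21² + 12² = 585) / 7.7²
  = 7.8512 · 585 / 59.29
  = 77.47
Design effect: 1.76 × 77.47 = 136.34.
Adjust for 84% response: 136.34 / 0.84 = 162.31.
Round up → n = 163 per group.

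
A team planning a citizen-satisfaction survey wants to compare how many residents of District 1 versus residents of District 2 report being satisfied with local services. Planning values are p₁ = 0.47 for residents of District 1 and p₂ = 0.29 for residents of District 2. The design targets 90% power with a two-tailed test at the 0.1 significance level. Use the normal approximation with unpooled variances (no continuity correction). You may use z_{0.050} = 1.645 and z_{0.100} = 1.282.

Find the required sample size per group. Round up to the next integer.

n = 121 per group

n = (z_{α/2} + z_β)² · [p₁(1−p₁) + p₂(1−p₂)] / (p₁ − p₂)²
  = (1.645 + 1.282)² · (0.47·0.53 + 0.29·0.71) / (0.18)²
  = (2.927)² · (0.2491 + 0.2059) / 0.0324
  = 8.5673 · 0.4550 / 0.0324
  = 120.31
Round up → n = 121 per group.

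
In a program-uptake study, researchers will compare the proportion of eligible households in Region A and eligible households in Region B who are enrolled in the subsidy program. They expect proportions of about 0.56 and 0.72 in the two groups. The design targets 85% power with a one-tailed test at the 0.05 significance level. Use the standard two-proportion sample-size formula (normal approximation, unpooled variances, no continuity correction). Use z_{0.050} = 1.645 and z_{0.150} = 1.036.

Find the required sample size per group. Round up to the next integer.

n = (z_α + z_β)² · [p₁(1−p₁) + p₂(1−p₂)] / (p₁ − p₂)²
  = (1.645 + 1.036)² · (0.56·0.44 + 0.72·0.28) / (-0.16)²
  = (2.681)² · (0.2464 + 0.2016) / 0.0256
  = 7.1878 · 0.4480 / 0.0256
  = 125.79
Round up → n = 126 per group.

n = 126 per group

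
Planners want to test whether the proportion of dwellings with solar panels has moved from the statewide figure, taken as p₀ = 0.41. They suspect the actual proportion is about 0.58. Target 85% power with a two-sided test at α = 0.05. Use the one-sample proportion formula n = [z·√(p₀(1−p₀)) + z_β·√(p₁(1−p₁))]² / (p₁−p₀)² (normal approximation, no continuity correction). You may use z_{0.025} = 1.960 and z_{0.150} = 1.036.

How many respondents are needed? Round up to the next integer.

n = 76

n = [z_{α/2}·√(p₀q₀) + z_β·√(p₁q₁)]² / (p₁ − p₀)²
  = [1.960·√(0.41·0.59) + 1.036·√(0.58·0.42)]² / (0.17)²
  = [1.960·0.4918 + 1.036·0.4936]² / 0.0289
  = [1.4753]² / 0.0289
  = 75.31
Round up → n = 76.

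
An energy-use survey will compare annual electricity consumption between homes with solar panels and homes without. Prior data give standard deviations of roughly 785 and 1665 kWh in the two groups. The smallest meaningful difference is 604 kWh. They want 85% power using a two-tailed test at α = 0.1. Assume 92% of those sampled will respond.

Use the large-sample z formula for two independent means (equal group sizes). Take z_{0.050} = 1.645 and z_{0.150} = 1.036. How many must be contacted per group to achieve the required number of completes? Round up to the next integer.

n = 73 per group

n = (z_{α/2} + z_β)² · (σ₁² + σ₂²) / δ²
  = (1.645 + 1.036)² · (785² + 1665² = 3388450) / 604²
  = 7.1878 · 3388450 / 364816
  = 66.76
Adjust for 92% response: 66.76 / 0.92 = 72.57.
Round up → n = 73 per group.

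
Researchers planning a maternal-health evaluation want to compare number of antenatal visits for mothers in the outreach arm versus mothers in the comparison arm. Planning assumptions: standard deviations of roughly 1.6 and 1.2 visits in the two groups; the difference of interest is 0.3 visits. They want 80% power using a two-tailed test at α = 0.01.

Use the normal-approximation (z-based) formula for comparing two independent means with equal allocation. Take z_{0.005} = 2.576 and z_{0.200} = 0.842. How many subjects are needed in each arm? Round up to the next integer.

n = (z_{α/2} + z_β)² · (σ₁² + σ₂²) / δ²
  = (2.576 + 0.842)² · (1.6² + 1.2² = 4) / 0.3²
  = 11.6827 · 4 / 0.09
  = 519.23
Round up → n = 520 per group.

n = 520 per group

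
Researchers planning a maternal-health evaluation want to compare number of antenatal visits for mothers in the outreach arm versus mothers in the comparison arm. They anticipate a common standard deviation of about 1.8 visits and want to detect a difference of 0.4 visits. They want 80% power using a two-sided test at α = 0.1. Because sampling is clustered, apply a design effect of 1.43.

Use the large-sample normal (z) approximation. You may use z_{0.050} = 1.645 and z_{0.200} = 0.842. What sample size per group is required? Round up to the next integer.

n = (z_{α/2} + z_β)² · (σ₁² + σ₂²) / δ²
  = (1.645 + 0.842)² · (2·1.8² = 6.48) / 0.4²
  = 6.1852 · 6.48 / 0.16
  = 250.50
Design effect: 1.43 × 250.50 = 358.21.
Round up → n = 359 per group.

n = 359 per group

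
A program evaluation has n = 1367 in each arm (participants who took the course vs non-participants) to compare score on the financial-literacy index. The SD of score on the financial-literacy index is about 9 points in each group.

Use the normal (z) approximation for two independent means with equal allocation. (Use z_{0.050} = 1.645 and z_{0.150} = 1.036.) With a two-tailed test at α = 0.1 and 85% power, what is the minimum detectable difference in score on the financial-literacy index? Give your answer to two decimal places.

δ = (z_{α/2} + z_β) · √((σ₁²+σ₂²)/n)
  = (1.645 + 1.036) · √(162/1367)
  = 2.681 · √0.11851
  = 2.681 · 0.3442
  = 0.9229

Minimum detectable difference ≈ 0.92 points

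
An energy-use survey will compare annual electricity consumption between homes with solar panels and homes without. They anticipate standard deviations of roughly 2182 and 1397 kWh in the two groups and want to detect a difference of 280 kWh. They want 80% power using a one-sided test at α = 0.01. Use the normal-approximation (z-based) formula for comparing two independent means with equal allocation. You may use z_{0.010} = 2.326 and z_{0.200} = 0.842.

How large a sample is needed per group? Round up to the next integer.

n = (z_α + z_β)² · (σ₁² + σ₂²) / δ²
  = (2.326 + 0.842)² · (2182² + 1397² = 6712733) / 280²
  = 10.0362 · 6712733 / 78400
  = 859.32
Round up → n = 860 per group.

n = 860 per group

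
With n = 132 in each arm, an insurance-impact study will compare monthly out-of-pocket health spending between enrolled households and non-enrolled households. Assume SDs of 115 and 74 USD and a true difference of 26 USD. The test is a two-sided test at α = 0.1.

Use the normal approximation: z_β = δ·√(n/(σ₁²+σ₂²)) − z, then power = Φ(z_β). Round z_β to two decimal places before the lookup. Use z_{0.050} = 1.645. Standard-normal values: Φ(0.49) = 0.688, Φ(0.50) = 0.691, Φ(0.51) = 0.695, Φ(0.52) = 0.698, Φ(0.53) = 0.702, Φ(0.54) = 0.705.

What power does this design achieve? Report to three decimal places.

z_β = δ·√(n/(σ₁²+σ₂²)) − z_{α/2}
    = 26 · √(132/18701) − 1.645
    = 26 · 0.08401 − 1.645
    = 2.1844 − 1.645 = 0.5394 → 0.54
Power = Φ(0.54) = 0.705.

Power ≈ 0.705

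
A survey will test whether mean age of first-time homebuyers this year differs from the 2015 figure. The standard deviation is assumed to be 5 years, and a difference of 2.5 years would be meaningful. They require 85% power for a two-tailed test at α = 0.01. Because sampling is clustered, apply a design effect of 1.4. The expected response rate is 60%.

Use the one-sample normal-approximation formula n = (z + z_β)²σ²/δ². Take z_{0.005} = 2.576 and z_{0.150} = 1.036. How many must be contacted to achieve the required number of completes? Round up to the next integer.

n = (z_{α/2} + z_β)² · σ² / δ²
  = (2.576 + 1.036)² · 5² / 2.5²
  = 13.0465 · 25 / 6.25
  = 52.19
Design effect: 1.4 × 52.19 = 73.06.
Adjust for 60% response: 73.06 / 0.60 = 121.77.
Round up → n = 122.

n = 122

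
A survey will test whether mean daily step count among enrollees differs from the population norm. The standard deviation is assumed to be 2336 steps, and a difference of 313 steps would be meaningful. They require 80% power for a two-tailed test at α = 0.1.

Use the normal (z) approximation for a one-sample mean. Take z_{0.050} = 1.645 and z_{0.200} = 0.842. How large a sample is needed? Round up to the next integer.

n = (z_{α/2} + z_β)² · σ² / δ²
  = (1.645 + 0.842)² · 2336² / 313²
  = 6.1852 · 5456896 / 97969
  = 344.52
Round up → n = 345.

n = 345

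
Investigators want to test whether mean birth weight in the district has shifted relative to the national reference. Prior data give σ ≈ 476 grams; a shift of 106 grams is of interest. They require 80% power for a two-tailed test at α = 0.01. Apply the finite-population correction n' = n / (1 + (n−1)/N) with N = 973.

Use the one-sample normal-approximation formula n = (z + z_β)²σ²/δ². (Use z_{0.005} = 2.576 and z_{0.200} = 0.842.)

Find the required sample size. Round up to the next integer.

n = (z_{α/2} + z_β)² · σ² / δ²
  = (2.576 + 0.842)² · 476² / 106²
  = 11.6827 · 226576 / 11236
  = 235.58
Finite-population correction (N = 973): 235.58 / (1 + (235.58 − 1)/973) = 189.82.
Round up → n = 190.

n = 190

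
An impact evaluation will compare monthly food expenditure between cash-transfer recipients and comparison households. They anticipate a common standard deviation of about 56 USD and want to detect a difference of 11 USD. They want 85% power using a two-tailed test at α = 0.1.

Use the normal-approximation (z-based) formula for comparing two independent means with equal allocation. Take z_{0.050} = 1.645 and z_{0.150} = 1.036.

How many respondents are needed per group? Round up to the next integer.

n = 373 per group

n = (z_{α/2} + z_β)² · (σ₁² + σ₂²) / δ²
  = (1.645 + 1.036)² · (2·56² = 6272) / 11²
  = 7.1878 · 6272 / 121
  = 372.58
Round up → n = 373 per group.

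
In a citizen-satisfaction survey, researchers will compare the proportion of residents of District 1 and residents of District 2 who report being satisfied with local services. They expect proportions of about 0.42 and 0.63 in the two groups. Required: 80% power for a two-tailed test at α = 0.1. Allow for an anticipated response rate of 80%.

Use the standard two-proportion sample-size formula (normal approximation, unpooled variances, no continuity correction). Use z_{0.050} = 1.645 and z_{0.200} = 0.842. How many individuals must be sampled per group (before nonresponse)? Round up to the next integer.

n = 84 per group

n = (z_{α/2} + z_β)² · [p₁(1−p₁) + p₂(1−p₂)] / (p₁ − p₂)²
  = (1.645 + 0.842)² · (0.42·0.58 + 0.63·0.37) / (-0.21)²
  = (2.487)² · (0.2436 + 0.2331) / 0.0441
  = 6.1852 · 0.4767 / 0.0441
  = 66.86
Adjust for 80% response: 66.86 / 0.80 = 83.57.
Round up → n = 84 per group.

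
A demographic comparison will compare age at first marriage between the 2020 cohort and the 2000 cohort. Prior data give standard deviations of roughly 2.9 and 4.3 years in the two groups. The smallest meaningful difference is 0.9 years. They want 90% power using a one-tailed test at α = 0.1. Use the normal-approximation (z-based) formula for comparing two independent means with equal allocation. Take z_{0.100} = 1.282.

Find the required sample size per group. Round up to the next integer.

n = 219 per group

n = (z_α + z_β)² · (σ₁² + σ₂²) / δ²
  = (1.282 + 1.282)² · (2.9² + 4.3² = 26.9) / 0.9²
  = 6.5741 · 26.9 / 0.81
  = 218.32
Round up → n = 219 per group.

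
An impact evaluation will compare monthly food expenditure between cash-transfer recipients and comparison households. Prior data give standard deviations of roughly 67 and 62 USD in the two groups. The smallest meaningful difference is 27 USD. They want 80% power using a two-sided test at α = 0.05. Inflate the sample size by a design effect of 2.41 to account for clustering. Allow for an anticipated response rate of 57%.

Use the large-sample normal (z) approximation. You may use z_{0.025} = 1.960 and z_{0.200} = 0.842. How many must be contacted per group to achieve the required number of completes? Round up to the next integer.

n = (z_{α/2} + z_β)² · (σ₁² + σ₂²) / δ²
  = (1.960 + 0.842)² · (67² + 62² = 8333) / 27²
  = 7.8512 · 8333 / 729
  = 89.74
Design effect: 2.41 × 89.74 = 216.29.
Adjust for 57% response: 216.29 / 0.57 = 379.45.
Round up → n = 380 per group.

n = 380 per group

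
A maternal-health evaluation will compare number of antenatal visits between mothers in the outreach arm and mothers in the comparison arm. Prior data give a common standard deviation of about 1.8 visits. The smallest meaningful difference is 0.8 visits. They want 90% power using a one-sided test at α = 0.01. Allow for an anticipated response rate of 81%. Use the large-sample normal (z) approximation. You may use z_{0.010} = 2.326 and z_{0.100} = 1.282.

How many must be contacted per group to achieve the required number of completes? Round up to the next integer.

n = (z_α + z_β)² · (σ₁² + σ₂²) / δ²
  = (2.326 + 1.282)² · (2·1.8² = 6.48) / 0.8²
  = 13.0177 · 6.48 / 0.64
  = 131.80
Adjust for 81% response: 131.80 / 0.81 = 162.72.
Round up → n = 163 per group.

n = 163 per group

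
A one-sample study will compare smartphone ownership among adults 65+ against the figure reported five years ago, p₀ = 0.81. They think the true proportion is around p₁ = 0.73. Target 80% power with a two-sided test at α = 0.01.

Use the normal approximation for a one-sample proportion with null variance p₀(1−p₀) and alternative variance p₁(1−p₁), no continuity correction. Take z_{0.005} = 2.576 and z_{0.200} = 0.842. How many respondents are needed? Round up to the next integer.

n = 300

n = [z_{α/2}·√(p₀q₀) + z_β·√(p₁q₁)]² / (p₁ − p₀)²
  = [2.576·√(0.81·0.19) + 0.842·√(0.73·0.27)]² / (-0.08)²
  = [2.576·0.3923 + 0.842·0.4440]² / 0.0064
  = [1.3844]² / 0.0064
  = 299.45
Round up → n = 300.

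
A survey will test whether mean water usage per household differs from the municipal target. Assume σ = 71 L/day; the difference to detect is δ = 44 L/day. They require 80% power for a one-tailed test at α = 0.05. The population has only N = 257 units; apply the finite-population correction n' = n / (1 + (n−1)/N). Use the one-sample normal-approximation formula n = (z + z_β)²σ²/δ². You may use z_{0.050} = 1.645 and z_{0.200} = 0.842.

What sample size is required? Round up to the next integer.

n = 16

n = (z_α + z_β)² · σ² / δ²
  = (1.645 + 0.842)² · 71² / 44²
  = 6.1852 · 5041 / 1936
  = 16.11
Finite-population correction (N = 257): 16.11 / (1 + (16.11 − 1)/257) = 15.21.
Round up → n = 16.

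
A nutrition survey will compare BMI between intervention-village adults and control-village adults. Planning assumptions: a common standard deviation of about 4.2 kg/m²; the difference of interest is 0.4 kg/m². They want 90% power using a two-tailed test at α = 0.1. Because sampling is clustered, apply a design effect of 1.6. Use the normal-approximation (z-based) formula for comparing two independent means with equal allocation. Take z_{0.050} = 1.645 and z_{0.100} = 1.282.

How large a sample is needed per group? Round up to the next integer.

n = (z_{α/2} + z_β)² · (σ₁² + σ₂²) / δ²
  = (1.645 + 1.282)² · (2·4.2² = 35.28) / 0.4²
  = 8.5673 · 35.28 / 0.16
  = 1889.10
Design effect: 1.6 × 1889.10 = 3022.55.
Round up → n = 3023 per group.

n = 3023 per group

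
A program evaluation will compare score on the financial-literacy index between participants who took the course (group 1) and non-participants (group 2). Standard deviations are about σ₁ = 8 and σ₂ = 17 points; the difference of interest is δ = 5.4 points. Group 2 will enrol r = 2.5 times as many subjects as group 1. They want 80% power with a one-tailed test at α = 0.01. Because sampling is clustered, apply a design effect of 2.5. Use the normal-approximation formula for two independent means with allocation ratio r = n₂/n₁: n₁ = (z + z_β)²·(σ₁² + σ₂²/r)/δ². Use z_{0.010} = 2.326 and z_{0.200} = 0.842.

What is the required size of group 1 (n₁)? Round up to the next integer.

n₁ = (z_α + z_β)² · (σ₁² + σ₂²/r) / δ²
   = (2.326 + 0.842)² · (8² + 17²/2.5) / 5.4²
   = 10.0362 · (64 + 115.6) / 29.16
   = 10.0362 · 179.6 / 29.16
   = 61.81
Design effect: 2.5 × 61.81 = 154.54.
Round up → n₁ = 155; n₂ = r·n₁ = 2.5 × 155 = 388.

n₁ = 155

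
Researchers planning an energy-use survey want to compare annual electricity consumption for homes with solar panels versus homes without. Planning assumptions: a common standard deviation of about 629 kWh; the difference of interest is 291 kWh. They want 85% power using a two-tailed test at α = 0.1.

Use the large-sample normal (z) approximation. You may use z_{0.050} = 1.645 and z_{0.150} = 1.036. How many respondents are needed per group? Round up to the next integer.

n = 68 per group

n = (z_{α/2} + z_β)² · (σ₁² + σ₂²) / δ²
  = (1.645 + 1.036)² · (2·629² = 791282) / 291²
  = 7.1878 · 791282 / 84681
  = 67.16
Round up → n = 68 per group.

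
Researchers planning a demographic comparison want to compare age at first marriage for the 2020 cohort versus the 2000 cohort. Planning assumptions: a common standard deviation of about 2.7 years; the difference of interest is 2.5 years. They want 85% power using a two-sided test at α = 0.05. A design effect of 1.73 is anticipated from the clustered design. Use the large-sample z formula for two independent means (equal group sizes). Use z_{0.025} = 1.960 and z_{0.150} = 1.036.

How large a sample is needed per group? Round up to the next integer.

n = (z_{α/2} + z_β)² · (σ₁² + σ₂²) / δ²
  = (1.960 + 1.036)² · (2·2.7² = 14.58) / 2.5²
  = 8.9760 · 14.58 / 6.25
  = 20.94
Design effect: 1.73 × 20.94 = 36.22.
Round up → n = 37 per group.

n = 37 per group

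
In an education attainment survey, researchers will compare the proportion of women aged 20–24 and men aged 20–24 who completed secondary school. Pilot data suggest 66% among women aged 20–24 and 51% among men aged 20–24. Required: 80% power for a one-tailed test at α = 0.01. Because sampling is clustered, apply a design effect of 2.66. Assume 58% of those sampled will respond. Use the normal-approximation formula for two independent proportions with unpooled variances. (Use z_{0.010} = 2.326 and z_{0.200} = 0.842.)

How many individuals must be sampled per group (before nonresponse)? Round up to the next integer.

n = (z_α + z_β)² · [p₁(1−p₁) + p₂(1−p₂)] / (p₁ − p₂)²
  = (2.326 + 0.842)² · (0.66·0.34 + 0.51·0.49) / (0.15)²
  = (3.168)² · (0.2244 + 0.2499) / 0.0225
  = 10.0362 · 0.4743 / 0.0225
  = 211.56
Design effect: 2.66 × 211.56 = 562.76.
Adjust for 58% response: 562.76 / 0.58 = 970.27.
Round up → n = 971 per group.

n = 971 per group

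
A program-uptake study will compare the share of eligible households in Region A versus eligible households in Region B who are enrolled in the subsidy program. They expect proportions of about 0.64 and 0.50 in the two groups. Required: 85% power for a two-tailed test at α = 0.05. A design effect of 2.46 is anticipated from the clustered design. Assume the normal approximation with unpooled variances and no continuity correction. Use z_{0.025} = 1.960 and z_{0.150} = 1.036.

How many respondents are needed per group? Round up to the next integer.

n = 542 per group

n = (z_{α/2} + z_β)² · [p₁(1−p₁) + p₂(1−p₂)] / (p₁ − p₂)²
  = (1.960 + 1.036)² · (0.64·0.36 + 0.50·0.50) / (0.14)²
  = (2.996)² · (0.2304 + 0.2500) / 0.0196
  = 8.9760 · 0.4804 / 0.0196
  = 220.00
Design effect: 2.46 × 220.00 = 541.21.
Round up → n = 542 per group.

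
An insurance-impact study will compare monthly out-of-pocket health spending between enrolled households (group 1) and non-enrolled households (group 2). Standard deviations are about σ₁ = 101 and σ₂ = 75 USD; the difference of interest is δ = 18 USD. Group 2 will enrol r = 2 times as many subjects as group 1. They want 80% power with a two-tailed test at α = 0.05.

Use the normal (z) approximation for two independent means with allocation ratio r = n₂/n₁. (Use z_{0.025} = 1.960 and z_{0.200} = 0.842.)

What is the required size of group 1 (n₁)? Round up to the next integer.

n₁ = 316

n₁ = (z_{α/2} + z_β)² · (σ₁² + σ₂²/r) / δ²
   = (1.960 + 0.842)² · (101² + 75²/2) / 18²
   = 7.8512 · (10201 + 2812.5) / 324
   = 7.8512 · 13013.5 / 324
   = 315.34
Round up → n₁ = 316; n₂ = r·n₁ = 2 × 316 = 632.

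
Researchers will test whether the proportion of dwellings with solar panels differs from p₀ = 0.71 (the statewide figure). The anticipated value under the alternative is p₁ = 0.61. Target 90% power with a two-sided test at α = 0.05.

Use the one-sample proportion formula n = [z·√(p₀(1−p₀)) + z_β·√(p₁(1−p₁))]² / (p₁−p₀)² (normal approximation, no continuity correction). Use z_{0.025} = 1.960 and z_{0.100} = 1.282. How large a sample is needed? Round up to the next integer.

n = 230

n = [z_{α/2}·√(p₀q₀) + z_β·√(p₁q₁)]² / (p₁ − p₀)²
  = [1.960·√(0.71·0.29) + 1.282·√(0.61·0.39)]² / (-0.10)²
  = [1.960·0.4538 + 1.282·0.4877]² / 0.0100
  = [1.5147]² / 0.0100
  = 229.42
Round up → n = 230.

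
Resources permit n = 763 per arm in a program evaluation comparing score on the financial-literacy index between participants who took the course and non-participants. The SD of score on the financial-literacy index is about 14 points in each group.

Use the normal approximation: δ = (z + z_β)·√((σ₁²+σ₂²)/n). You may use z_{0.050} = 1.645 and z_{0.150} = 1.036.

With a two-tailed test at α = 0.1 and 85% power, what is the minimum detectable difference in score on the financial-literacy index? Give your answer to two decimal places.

δ = (z_{α/2} + z_β) · √((σ₁²+σ₂²)/n)
  = (1.645 + 1.036) · √(392/763)
  = 2.681 · √0.51376
  = 2.681 · 0.7168
  = 1.9217

Minimum detectable difference ≈ 1.92 points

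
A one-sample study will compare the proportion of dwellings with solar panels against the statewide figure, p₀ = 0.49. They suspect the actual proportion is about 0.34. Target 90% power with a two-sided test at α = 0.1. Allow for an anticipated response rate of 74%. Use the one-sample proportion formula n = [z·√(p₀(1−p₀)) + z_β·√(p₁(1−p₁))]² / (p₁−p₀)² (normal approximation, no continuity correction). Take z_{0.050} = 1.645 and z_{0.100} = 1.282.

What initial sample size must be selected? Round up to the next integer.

n = [z_{α/2}·√(p₀q₀) + z_β·√(p₁q₁)]² / (p₁ − p₀)²
  = [1.645·√(0.49·0.51) + 1.282·√(0.34·0.66)]² / (-0.15)²
  = [1.645·0.4999 + 1.282·0.4737]² / 0.0225
  = [1.4296]² / 0.0225
  = 90.84
Adjust for 74% response: 90.84 / 0.74 = 122.75.
Round up → n = 123.

n = 123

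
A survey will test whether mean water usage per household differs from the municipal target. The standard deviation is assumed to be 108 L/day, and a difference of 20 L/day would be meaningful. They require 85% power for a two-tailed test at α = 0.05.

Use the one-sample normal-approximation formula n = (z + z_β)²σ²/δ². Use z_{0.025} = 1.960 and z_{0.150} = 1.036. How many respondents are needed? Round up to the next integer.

n = (z_{α/2} + z_β)² · σ² / δ²
  = (1.960 + 1.036)² · 108² / 20²
  = 8.9760 · 11664 / 400
  = 261.74
Round up → n = 262.

n = 262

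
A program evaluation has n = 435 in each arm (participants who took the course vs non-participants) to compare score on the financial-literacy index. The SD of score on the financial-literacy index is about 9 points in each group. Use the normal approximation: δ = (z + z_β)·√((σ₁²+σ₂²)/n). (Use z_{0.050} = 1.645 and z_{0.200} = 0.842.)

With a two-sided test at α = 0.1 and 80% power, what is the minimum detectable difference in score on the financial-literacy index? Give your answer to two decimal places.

Minimum detectable difference ≈ 1.52 points

δ = (z_{α/2} + z_β) · √((σ₁²+σ₂²)/n)
  = (1.645 + 0.842) · √(162/435)
  = 2.487 · √0.37241
  = 2.487 · 0.6103
  = 1.5177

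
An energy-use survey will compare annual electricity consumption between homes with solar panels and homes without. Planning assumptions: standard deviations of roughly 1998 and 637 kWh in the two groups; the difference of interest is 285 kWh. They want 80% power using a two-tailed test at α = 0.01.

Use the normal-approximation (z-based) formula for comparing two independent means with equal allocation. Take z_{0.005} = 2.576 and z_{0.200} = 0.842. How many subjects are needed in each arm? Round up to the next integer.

n = (z_{α/2} + z_β)² · (σ₁² + σ₂²) / δ²
  = (2.576 + 0.842)² · (1998² + 637² = 4397773) / 285²
  = 11.6827 · 4397773 / 81225
  = 632.54
Round up → n = 633 per group.

n = 633 per group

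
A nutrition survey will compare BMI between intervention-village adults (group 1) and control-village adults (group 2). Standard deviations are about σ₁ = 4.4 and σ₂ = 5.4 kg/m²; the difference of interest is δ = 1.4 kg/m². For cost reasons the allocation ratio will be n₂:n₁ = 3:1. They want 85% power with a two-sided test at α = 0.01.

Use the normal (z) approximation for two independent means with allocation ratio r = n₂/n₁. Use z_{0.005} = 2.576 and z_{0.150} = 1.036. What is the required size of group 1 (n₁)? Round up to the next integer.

n₁ = 194

n₁ = (z_{α/2} + z_β)² · (σ₁² + σ₂²/r) / δ²
   = (2.576 + 1.036)² · (4.4² + 5.4²/3) / 1.4²
   = 13.0465 · (19.36 + 9.72) / 1.96
   = 13.0465 · 29.08 / 1.96
   = 193.57
Round up → n₁ = 194; n₂ = r·n₁ = 3 × 194 = 582.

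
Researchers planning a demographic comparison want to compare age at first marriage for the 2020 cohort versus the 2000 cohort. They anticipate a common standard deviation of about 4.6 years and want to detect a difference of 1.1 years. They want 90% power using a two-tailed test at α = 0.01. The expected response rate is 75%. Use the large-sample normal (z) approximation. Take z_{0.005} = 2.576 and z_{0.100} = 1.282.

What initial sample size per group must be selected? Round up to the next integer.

n = (z_{α/2} + z_β)² · (σ₁² + σ₂²) / δ²
  = (2.576 + 1.282)² · (2·4.6² = 42.32) / 1.1²
  = 14.8842 · 42.32 / 1.21
  = 520.58
Adjust for 75% response: 520.58 / 0.75 = 694.10.
Round up → n = 695 per group.

n = 695 per group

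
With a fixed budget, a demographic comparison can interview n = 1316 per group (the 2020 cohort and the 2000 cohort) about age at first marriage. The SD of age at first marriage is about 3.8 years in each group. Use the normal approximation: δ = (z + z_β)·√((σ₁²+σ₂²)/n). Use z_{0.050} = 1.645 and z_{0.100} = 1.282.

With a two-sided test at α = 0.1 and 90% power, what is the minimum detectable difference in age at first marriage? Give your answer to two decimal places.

δ = (z_{α/2} + z_β) · √((σ₁²+σ₂²)/n)
  = (1.645 + 1.282) · √(28.88/1316)
  = 2.927 · √0.02195
  = 2.927 · 0.1481
  = 0.4336

Minimum detectable difference ≈ 0.43 years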